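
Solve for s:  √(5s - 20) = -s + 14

s = 9

Square both sides: 5s - 20 = (-s + 14)².
Expand and rearrange: s² - 33s + 216 = 0.
Solving gives s = 24 or s = 9.
Check each candidate in the original equation:
  s = 24: √(100) = 10, while -s + 14 = -10 — extraneous.
  s = 9: √(25) = 5, while -s + 14 = 5 — valid.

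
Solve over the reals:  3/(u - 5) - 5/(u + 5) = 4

Multiply both sides by (u - 5)(u + 5):
3(u + 5) - 5(u - 5) = 4(u - 5)(u + 5).
Expand and collect terms: 4u² + 2u - 140 = 0.
By the quadratic formula, u = (-2 ± √2244) / 8, so u ≈ 5.6714 or u ≈ -6.1714.
Neither value makes a denominator zero (u ≠ 5, u ≠ -5), so both are valid.

u = -6.1714 or u = 5.6714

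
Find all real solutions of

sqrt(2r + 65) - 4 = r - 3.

Isolate the radical: sqrt(2r + 65) = r + 1.
Square both sides: 2r + 65 = (r + 1)^2.
Expand and rearrange: r^2 - 64 = 0.
Solving gives r = 8 or r = -8.
Check each candidate in the original equation:
  r = 8: sqrt(81) = 9, while r + 1 = 9 — valid.
  r = -8: sqrt(49) = 7, while r + 1 = -7 — extraneous.

r = 8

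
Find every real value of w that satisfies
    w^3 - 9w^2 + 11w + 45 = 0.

Possible rational roots are divisors of 45. Testing w = 5 gives 0, so (w - 5) is a factor.
Divide: w^3 - 9w^2 + 11w + 45 = (w - 5)(w^2 - 4w - 9).
Apply the quadratic formula to w^2 - 4w - 9 = 0: w = (4 +/- sqrt(52))/2, i.e. w ~= 5.6056 or w ~= -1.6056.

w = -1.6056 or w = 5 or w = 5.6056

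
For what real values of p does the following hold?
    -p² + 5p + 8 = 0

p = -1.2749 or p = 6.2749

Discriminant: (5)² − 4·(-1)·8 = 57.
Quadratic formula: p = (-5 ± √57) / (-2).
So p = 5/2 - √(57)/2 ≈ -1.2749 or p = 5/2 + √(57)/2 ≈ 6.2749.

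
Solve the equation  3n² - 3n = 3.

Rearrange to standard form: 3n² - 3n - 3 = 0.
Discriminant: (-3)² − 4·3·(-3) = 45.
Quadratic formula: n = (3 ± √45) / 6.
So n = 1/2 + √(5)/2 ≈ 1.618 or n = 1/2 - √(5)/2 ≈ -0.618.

n = -0.618 or n = 1.618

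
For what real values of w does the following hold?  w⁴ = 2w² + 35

Let u = w². The equation becomes u² - 2u - 35 = 0.
Factor: (u - 7)(u + 5) = 0, so u = 7 or u = -5.
w² = 7 gives w = ±√(7) ≈ ±2.6458.
w² = -5 < 0 has no real solution.

w = -2.6458 or w = 2.6458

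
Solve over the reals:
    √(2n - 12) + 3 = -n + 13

Isolate the radical: √(2n - 12) = -n + 10.
Square both sides: 2n - 12 = (-n + 10)².
Expand and rearrange: n² - 22n + 112 = 0.
Solving gives n = 14 or n = 8.
Check each candidate in the original equation:
  n = 14: √(16) = 4, while -n + 10 = -4 — extraneous.
  n = 8: √(4) = 2, while -n + 10 = 2 — valid.

n = 8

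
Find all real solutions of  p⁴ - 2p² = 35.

p = -2.6458 or p = 2.6458

Let u = p². The equation becomes u² - 2u - 35 = 0.
Factor: (u + 5)(u - 7) = 0, so u = -5 or u = 7.
p² = -5 < 0 has no real solution.
p² = 7 gives p = ±√(7) ≈ ±2.6458.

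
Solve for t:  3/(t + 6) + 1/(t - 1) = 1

t = -3.5414 or t = 2.5414

Multiply both sides by (t + 6)(t - 1):
3(t - 1) + (t + 6) = (t + 6)(t - 1).
Expand and collect terms: t^2 + t - 9 = 0.
By the quadratic formula, t = (-1 +/- sqrt(37)) / 2, so t ~= 2.5414 or t ~= -3.5414.
Neither value makes a denominator zero (t != -6, t != 1), so both are valid.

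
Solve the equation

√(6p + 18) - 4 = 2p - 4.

p = 3

Isolate the radical: √(6p + 18) = 2p.
Square both sides: 6p + 18 = (2p)².
Expand and rearrange: 4p² - 6p - 18 = 0.
Solving gives p = 3 or p = -1.5.
Check each candidate in the original equation:
  p = 3: √(36) = 6, while 2p = 6 — valid.
  p = -1.5: √(9) = 3, while 2p = -3 — extraneous.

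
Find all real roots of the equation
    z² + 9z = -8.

Bring every term to one side: z² + 9z + 8 = 0.
Factor: (z + 8)(z + 1) = 0.
So z = -8 or z = -1.

z = -8 or z = -1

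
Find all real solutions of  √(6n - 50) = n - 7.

n = 9 or n = 11

Square both sides: 6n - 50 = (n - 7)².
Expand and rearrange: n² - 20n + 99 = 0.
Solving gives n = 11 or n = 9.
Check each candidate in the original equation:
  n = 11: √(16) = 4, while n - 7 = 4 — valid.
  n = 9: √(4) = 2, while n - 7 = 2 — valid.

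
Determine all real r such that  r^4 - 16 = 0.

r = -2 or r = 2

Let u = r^2. The equation becomes u^2 - 16 = 0.
Factor: (u - 4)(u + 4) = 0, so u = 4 or u = -4.
r^2 = 4 gives r = +/-2.
r^2 = -4 < 0 has no real solution.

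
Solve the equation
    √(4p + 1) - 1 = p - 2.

Isolate the radical: √(4p + 1) = p - 1.
Square both sides: 4p + 1 = (p - 1)².
Expand and rearrange: p² - 6p = 0.
Solving gives p = 6 or p = 0.
Check each candidate in the original equation:
  p = 6: √(25) = 5, while p - 1 = 5 — valid.
  p = 0: √(1) = 1, while p - 1 = -1 — extraneous.

p = 6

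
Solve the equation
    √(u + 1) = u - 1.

u = 3

Square both sides: u + 1 = (u - 1)².
Expand and rearrange: u² - 3u = 0.
Solving gives u = 3 or u = 0.
Check each candidate in the original equation:
  u = 3: √(4) = 2, while u - 1 = 2 — valid.
  u = 0: √(1) = 1, while u - 1 = -1 — extraneous.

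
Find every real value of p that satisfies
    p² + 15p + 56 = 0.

Factor: (p + 7)(p + 8) = 0.
So p = -7 or p = -8.

p = -8 or p = -7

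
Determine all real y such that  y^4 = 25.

y = -2.2361 or y = 2.2361

Let u = y^2. The equation becomes u^2 - 25 = 0.
Factor: (u - 5)(u + 5) = 0, so u = 5 or u = -5.
y^2 = 5 gives y = +/-sqrt(5) ~= +/-2.2361.
y^2 = -5 < 0 has no real solution.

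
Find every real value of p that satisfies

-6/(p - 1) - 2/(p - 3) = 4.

Multiply both sides by (p - 1)(p - 3):
-6(p - 3) - 2(p - 1) = 4(p - 1)(p - 3).
Expand and collect terms: 4p^2 - 8p - 8 = 0.
By the quadratic formula, p = (8 +/- sqrt(192)) / 8, so p ~= 2.7321 or p ~= -0.7321.
Neither value makes a denominator zero (p != 1, p != 3), so both are valid.

p = -0.7321 or p = 2.7321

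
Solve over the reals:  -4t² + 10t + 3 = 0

Discriminant: (10)² − 4·(-4)·3 = 148.
Quadratic formula: t = (-10 ± √148) / (-8).
So t = 5/4 - √(37)/4 ≈ -0.2707 or t = 5/4 + √(37)/4 ≈ 2.7707.

t = -0.2707 or t = 2.7707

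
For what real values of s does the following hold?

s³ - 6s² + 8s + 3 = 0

s = -0.3028 or s = 3 or s = 3.3028

Possible rational roots are divisors of 3. Testing s = 3 gives 0, so (s - 3) is a factor.
Divide: s³ - 6s² + 8s + 3 = (s - 3)(s² - 3s - 1).
Apply the quadratic formula to s² - 3s - 1 = 0: s = (3 ± √13)/2, i.e. s ≈ 3.3028 or s ≈ -0.3028.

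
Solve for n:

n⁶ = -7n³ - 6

n = -1.8171 or n = -1

Let u = n³. The equation becomes u² + 7u + 6 = 0.
Factor: (u + 1)(u + 6) = 0, so u = -1 or u = -6.
n³ = -1 gives n = -1.
n³ = -6 gives n = -∛(6) ≈ -1.8171.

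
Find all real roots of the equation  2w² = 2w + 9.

Rearrange to standard form: 2w² - 2w - 9 = 0.
Discriminant: (-2)² − 4·2·(-9) = 76.
Quadratic formula: w = (2 ± √76) / 4.
So w = 1/2 + √(19)/2 ≈ 2.6794 or w = 1/2 - √(19)/2 ≈ -1.6794.

w = -1.6794 or w = 2.6794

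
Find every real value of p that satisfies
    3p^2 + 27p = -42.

p = -7 or p = -2

Bring every term to one side: 3p^2 + 27p + 42 = 0.
Factor: 3(p + 7)(p + 2) = 0.
So p = -7 or p = -2.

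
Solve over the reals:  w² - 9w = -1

Rearrange to standard form: w² - 9w + 1 = 0.
Discriminant: (-9)² − 4·1·1 = 77.
Quadratic formula: w = (9 ± √77) / 2.
So w = √(77)/2 + 9/2 ≈ 8.8875 or w = 9/2 - √(77)/2 ≈ 0.1125.

w = 0.1125 or w = 8.8875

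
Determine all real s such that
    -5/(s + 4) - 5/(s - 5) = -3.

Multiply both sides by (s + 4)(s - 5):
-5(s - 5) - 5(s + 4) = -3(s + 4)(s - 5).
Expand and collect terms: -3s^2 + 13s + 55 = 0.
By the quadratic formula, s = (-13 +/- sqrt(829)) / -6, so s ~= -2.6321 or s ~= 6.9654.
Neither value makes a denominator zero (s != -4, s != 5), so both are valid.

s = -2.6321 or s = 6.9654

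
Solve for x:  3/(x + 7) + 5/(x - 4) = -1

Multiply both sides by (x + 7)(x - 4):
3(x - 4) + 5(x + 7) = -(x + 7)(x - 4).
Expand and collect terms: -x^2 - 11x + 5 = 0.
By the quadratic formula, x = (11 +/- sqrt(141)) / -2, so x ~= -11.4372 or x ~= 0.4372.
Neither value makes a denominator zero (x != -7, x != 4), so both are valid.

x = -11.4372 or x = 0.4372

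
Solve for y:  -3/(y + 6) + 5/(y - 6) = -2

Multiply both sides by (y + 6)(y - 6):
-3(y - 6) + 5(y + 6) = -2(y + 6)(y - 6).
Expand and collect terms: -2y² - 2y + 24 = 0.
Factor or apply the quadratic formula: y = -4 or y = 3.
Neither value makes a denominator zero (y ≠ -6, y ≠ 6), so both are valid.

y = -4 or y = 3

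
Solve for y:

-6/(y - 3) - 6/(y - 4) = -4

y = 3.4189 or y = 6.5811

Multiply both sides by (y - 3)(y - 4):
-6(y - 4) - 6(y - 3) = -4(y - 3)(y - 4).
Expand and collect terms: -4y² + 40y - 90 = 0.
By the quadratic formula, y = (-40 ± √160) / -8, so y ≈ 3.4189 or y ≈ 6.5811.
Neither value makes a denominator zero (y ≠ 3, y ≠ 4), so both are valid.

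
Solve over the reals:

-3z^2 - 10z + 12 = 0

z = -4.2701 or z = 0.9367

Discriminant: (-10)^2 - 4*(-3)*12 = 244.
Quadratic formula: z = (10 +/- sqrt(244)) / (-6).
So z = -sqrt(61)/3 - 5/3 ~= -4.2701 or z = -5/3 + sqrt(61)/3 ~= 0.9367.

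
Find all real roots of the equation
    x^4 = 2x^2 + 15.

Let u = x^2. The equation becomes u^2 - 2u - 15 = 0.
Factor: (u + 3)(u - 5) = 0, so u = -3 or u = 5.
x^2 = -3 < 0 has no real solution.
x^2 = 5 gives x = +/-sqrt(5) ~= +/-2.2361.

x = -2.2361 or x = 2.2361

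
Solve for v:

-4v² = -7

Rearrange to standard form: -4v² + 7 = 0.
Discriminant: (0)² − 4·(-4)·7 = 112.
Quadratic formula: v = (0 ± √112) / (-8).
So v = -√(7)/2 ≈ -1.3229 or v = √(7)/2 ≈ 1.3229.

v = -1.3229 or v = 1.3229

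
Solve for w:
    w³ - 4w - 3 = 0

Possible rational roots are divisors of -3. Testing w = -1 gives 0, so (w + 1) is a factor.
Divide: w³ - 4w - 3 = (w + 1)(w² - w - 3).
Apply the quadratic formula to w² - w - 3 = 0: w = (1 ± √13)/2, i.e. w ≈ 2.3028 or w ≈ -1.3028.

w = -1.3028 or w = -1 or w = 2.3028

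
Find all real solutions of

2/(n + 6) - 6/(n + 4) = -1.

Multiply both sides by (n + 6)(n + 4):
2(n + 4) - 6(n + 6) = -(n + 6)(n + 4).
Expand and collect terms: -n^2 - 6n + 4 = 0.
By the quadratic formula, n = (6 +/- sqrt(52)) / -2, so n ~= -6.6056 or n ~= 0.6056.
Neither value makes a denominator zero (n != -6, n != -4), so both are valid.

n = -6.6056 or n = 0.6056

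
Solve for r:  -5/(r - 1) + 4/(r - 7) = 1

Multiply both sides by (r - 1)(r - 7):
-5(r - 7) + 4(r - 1) = (r - 1)(r - 7).
Expand and collect terms: r^2 - 7r - 24 = 0.
By the quadratic formula, r = (7 +/- sqrt(145)) / 2, so r ~= 9.5208 or r ~= -2.5208.
Neither value makes a denominator zero (r != 1, r != 7), so both are valid.

r = -2.5208 or r = 9.5208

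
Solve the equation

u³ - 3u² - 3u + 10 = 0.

Possible rational roots are divisors of 10. Testing u = 2 gives 0, so (u - 2) is a factor.
Divide: u³ - 3u² - 3u + 10 = (u - 2)(u² - u - 5).
Apply the quadratic formula to u² - u - 5 = 0: u = (1 ± √21)/2, i.e. u ≈ 2.7913 or u ≈ -1.7913.

u = -1.7913 or u = 2 or u = 2.7913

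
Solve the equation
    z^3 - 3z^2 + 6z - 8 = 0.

z = 2

Possible rational roots are divisors of -8. Testing z = 2 gives 0, so (z - 2) is a factor.
Divide: z^3 - 3z^2 + 6z - 8 = (z - 2)(z^2 - z + 4).
The quadratic z^2 - z + 4 has discriminant -15 < 0, so no further real roots.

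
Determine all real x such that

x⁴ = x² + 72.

Let u = x². The equation becomes u² - u - 72 = 0.
Factor: (u + 8)(u - 9) = 0, so u = -8 or u = 9.
x² = -8 < 0 has no real solution.
x² = 9 gives x = ±3.

x = -3 or x = 3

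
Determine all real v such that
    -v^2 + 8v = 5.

v = 0.6834 or v = 7.3166

Rearrange to standard form: -v^2 + 8v - 5 = 0.
Discriminant: (8)^2 - 4*(-1)*(-5) = 44.
Quadratic formula: v = (-8 +/- sqrt(44)) / (-2).
So v = 4 - sqrt(11) ~= 0.6834 or v = sqrt(11) + 4 ~= 7.3166.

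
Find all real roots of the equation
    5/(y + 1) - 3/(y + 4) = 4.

y = -4.5549 or y = 0.0549

Multiply both sides by (y + 1)(y + 4):
5(y + 4) - 3(y + 1) = 4(y + 1)(y + 4).
Expand and collect terms: 4y² + 18y - 1 = 0.
By the quadratic formula, y = (-18 ± √340) / 8, so y ≈ 0.0549 or y ≈ -4.5549.
Neither value makes a denominator zero (y ≠ -1, y ≠ -4), so both are valid.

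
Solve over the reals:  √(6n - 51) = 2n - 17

Square both sides: 6n - 51 = (2n - 17)².
Expand and rearrange: 4n² - 74n + 340 = 0.
Solving gives n = 10 or n = 8.5.
Check each candidate in the original equation:
  n = 10: √(9) = 3, while 2n - 17 = 3 — valid.
  n = 8.5: √(0) = 0, while 2n - 17 = 0 — valid.

n = 8.5 or n = 10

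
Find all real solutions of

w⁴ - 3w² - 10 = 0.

Let u = w². The equation becomes u² - 3u - 10 = 0.
Factor: (u - 5)(u + 2) = 0, so u = 5 or u = -2.
w² = 5 gives w = ±√(5) ≈ ±2.2361.
w² = -2 < 0 has no real solution.

w = -2.2361 or w = 2.2361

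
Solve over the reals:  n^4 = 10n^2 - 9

n = -3 or n = -1 or n = 1 or n = 3

Let u = n^2. The equation becomes u^2 - 10u + 9 = 0.
Factor: (u - 9)(u - 1) = 0, so u = 9 or u = 1.
n^2 = 9 gives n = +/-3.
n^2 = 1 gives n = +/-1.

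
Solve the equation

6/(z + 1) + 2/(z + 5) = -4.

Multiply both sides by (z + 1)(z + 5):
6(z + 5) + 2(z + 1) = -4(z + 1)(z + 5).
Expand and collect terms: -4z^2 - 32z - 52 = 0.
By the quadratic formula, z = (32 +/- sqrt(192)) / -8, so z ~= -5.7321 or z ~= -2.2679.
Neither value makes a denominator zero (z != -1, z != -5), so both are valid.

z = -5.7321 or z = -2.2679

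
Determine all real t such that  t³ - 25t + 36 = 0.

t = -5.6056 or t = 1.6056 or t = 4

Possible rational roots are divisors of 36. Testing t = 4 gives 0, so (t - 4) is a factor.
Divide: t³ - 25t + 36 = (t - 4)(t² + 4t - 9).
Apply the quadratic formula to t² + 4t - 9 = 0: t = (-4 ± √52)/2, i.e. t ≈ 1.6056 or t ≈ -5.6056.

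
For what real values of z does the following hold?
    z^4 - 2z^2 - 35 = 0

z = -2.6458 or z = 2.6458

Let u = z^2. The equation becomes u^2 - 2u - 35 = 0.
Factor: (u - 7)(u + 5) = 0, so u = 7 or u = -5.
z^2 = 7 gives z = +/-sqrt(7) ~= +/-2.6458.
z^2 = -5 < 0 has no real solution.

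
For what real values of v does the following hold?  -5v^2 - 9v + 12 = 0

v = -2.6916 or v = 0.8916

Discriminant: (-9)^2 - 4*(-5)*12 = 321.
Quadratic formula: v = (9 +/- sqrt(321)) / (-10).
So v = -sqrt(321)/10 - 9/10 ~= -2.6916 or v = -9/10 + sqrt(321)/10 ~= 0.8916.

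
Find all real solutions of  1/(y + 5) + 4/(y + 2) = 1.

Multiply both sides by (y + 5)(y + 2):
(y + 2) + 4(y + 5) = (y + 5)(y + 2).
Expand and collect terms: y² + 2y - 12 = 0.
By the quadratic formula, y = (-2 ± √52) / 2, so y ≈ 2.6056 or y ≈ -4.6056.
Neither value makes a denominator zero (y ≠ -5, y ≠ -2), so both are valid.

y = -4.6056 or y = 2.6056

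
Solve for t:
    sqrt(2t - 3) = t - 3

Square both sides: 2t - 3 = (t - 3)^2.
Expand and rearrange: t^2 - 8t + 12 = 0.
Solving gives t = 6 or t = 2.
Check each candidate in the original equation:
  t = 6: sqrt(9) = 3, while t - 3 = 3 — valid.
  t = 2: sqrt(1) = 1, while t - 3 = -1 — extraneous.

t = 6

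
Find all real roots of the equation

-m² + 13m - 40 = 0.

Factor: -1(m - 8)(m - 5) = 0.
So m = 8 or m = 5.

m = 5 or m = 8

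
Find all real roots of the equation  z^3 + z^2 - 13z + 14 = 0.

Possible rational roots are divisors of 14. Testing z = 2 gives 0, so (z - 2) is a factor.
Divide: z^3 + z^2 - 13z + 14 = (z - 2)(z^2 + 3z - 7).
Apply the quadratic formula to z^2 + 3z - 7 = 0: z = (-3 +/- sqrt(37))/2, i.e. z ~= 1.5414 or z ~= -4.5414.

z = -4.5414 or z = 1.5414 or z = 2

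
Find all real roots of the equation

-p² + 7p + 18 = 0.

Factor: -1(p - 9)(p + 2) = 0.
So p = 9 or p = -2.

p = -2 or p = 9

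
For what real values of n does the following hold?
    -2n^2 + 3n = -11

n = -1.7122 or n = 3.2122

Rearrange to standard form: -2n^2 + 3n + 11 = 0.
Discriminant: (3)^2 - 4*(-2)*11 = 97.
Quadratic formula: n = (-3 +/- sqrt(97)) / (-4).
So n = 3/4 - sqrt(97)/4 ~= -1.7122 or n = 3/4 + sqrt(97)/4 ~= 3.2122.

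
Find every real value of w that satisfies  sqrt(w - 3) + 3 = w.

Isolate the radical: sqrt(w - 3) = w - 3.
Square both sides: w - 3 = (w - 3)^2.
Expand and rearrange: w^2 - 7w + 12 = 0.
Solving gives w = 4 or w = 3.
Check each candidate in the original equation:
  w = 4: sqrt(1) = 1, while w - 3 = 1 — valid.
  w = 3: sqrt(0) = 0, while w - 3 = 0 — valid.

w = 3 or w = 4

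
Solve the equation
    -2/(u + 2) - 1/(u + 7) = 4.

u = -7.2762 or u = -2.4738

Multiply both sides by (u + 2)(u + 7):
-2(u + 7) - (u + 2) = 4(u + 2)(u + 7).
Expand and collect terms: 4u^2 + 39u + 72 = 0.
By the quadratic formula, u = (-39 +/- sqrt(369)) / 8, so u ~= -2.4738 or u ~= -7.2762.
Neither value makes a denominator zero (u != -2, u != -7), so both are valid.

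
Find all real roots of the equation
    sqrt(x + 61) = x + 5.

Square both sides: x + 61 = (x + 5)^2.
Expand and rearrange: x^2 + 9x - 36 = 0.
Solving gives x = 3 or x = -12.
Check each candidate in the original equation:
  x = 3: sqrt(64) = 8, while x + 5 = 8 — valid.
  x = -12: sqrt(49) = 7, while x + 5 = -7 — extraneous.

x = 3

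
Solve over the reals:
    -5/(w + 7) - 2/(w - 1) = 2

Multiply both sides by (w + 7)(w - 1):
-5(w - 1) - 2(w + 7) = 2(w + 7)(w - 1).
Expand and collect terms: 2w^2 + 19w - 5 = 0.
By the quadratic formula, w = (-19 +/- sqrt(401)) / 4, so w ~= 0.2562 or w ~= -9.7562.
Neither value makes a denominator zero (w != -7, w != 1), so both are valid.

w = -9.7562 or w = 0.2562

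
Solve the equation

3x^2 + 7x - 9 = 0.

Discriminant: (7)^2 - 4*3*(-9) = 157.
Quadratic formula: x = (-7 +/- sqrt(157)) / 6.
So x = -7/6 + sqrt(157)/6 ~= 0.9217 or x = -sqrt(157)/6 - 7/6 ~= -3.255.

x = -3.255 or x = 0.9217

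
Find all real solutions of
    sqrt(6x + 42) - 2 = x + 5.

x = -7 or x = -1

Isolate the radical: sqrt(6x + 42) = x + 7.
Square both sides: 6x + 42 = (x + 7)^2.
Expand and rearrange: x^2 + 8x + 7 = 0.
Solving gives x = -1 or x = -7.
Check each candidate in the original equation:
  x = -1: sqrt(36) = 6, while x + 7 = 6 — valid.
  x = -7: sqrt(0) = 0, while x + 7 = 0 — valid.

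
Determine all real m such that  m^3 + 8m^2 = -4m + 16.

m = -7.1231 or m = -2 or m = 1.1231

Rearrange: m^3 + 8m^2 + 4m - 16 = 0.
Possible rational roots are divisors of -16. Testing m = -2 gives 0, so (m + 2) is a factor.
Divide: m^3 + 8m^2 + 4m - 16 = (m + 2)(m^2 + 6m - 8).
Apply the quadratic formula to m^2 + 6m - 8 = 0: m = (-6 +/- sqrt(68))/2, i.e. m ~= 1.1231 or m ~= -7.1231.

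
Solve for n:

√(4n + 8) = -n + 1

n = -1

Square both sides: 4n + 8 = (-n + 1)².
Expand and rearrange: n² - 6n - 7 = 0.
Solving gives n = 7 or n = -1.
Check each candidate in the original equation:
  n = 7: √(36) = 6, while -n + 1 = -6 — extraneous.
  n = -1: √(4) = 2, while -n + 1 = 2 — valid.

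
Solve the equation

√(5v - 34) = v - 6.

Square both sides: 5v - 34 = (v - 6)².
Expand and rearrange: v² - 17v + 70 = 0.
Solving gives v = 10 or v = 7.
Check each candidate in the original equation:
  v = 10: √(16) = 4, while v - 6 = 4 — valid.
  v = 7: √(1) = 1, while v - 6 = 1 — valid.

v = 7 or v = 10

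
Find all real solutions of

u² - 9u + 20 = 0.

Factor: (u - 4)(u - 5) = 0.
So u = 4 or u = 5.

u = 4 or u = 5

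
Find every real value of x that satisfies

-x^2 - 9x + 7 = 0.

x = -9.7202 or x = 0.7202

Discriminant: (-9)^2 - 4*(-1)*7 = 109.
Quadratic formula: x = (9 +/- sqrt(109)) / (-2).
So x = -sqrt(109)/2 - 9/2 ~= -9.7202 or x = -9/2 + sqrt(109)/2 ~= 0.7202.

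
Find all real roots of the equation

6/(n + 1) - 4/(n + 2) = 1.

Multiply both sides by (n + 1)(n + 2):
6(n + 2) - 4(n + 1) = (n + 1)(n + 2).
Expand and collect terms: n^2 + n - 6 = 0.
Factor or apply the quadratic formula: n = 2 or n = -3.
Neither value makes a denominator zero (n != -1, n != -2), so both are valid.

n = -3 or n = 2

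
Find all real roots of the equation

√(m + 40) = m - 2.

Square both sides: m + 40 = (m - 2)².
Expand and rearrange: m² - 5m - 36 = 0.
Solving gives m = 9 or m = -4.
Check each candidate in the original equation:
  m = 9: √(49) = 7, while m - 2 = 7 — valid.
  m = -4: √(36) = 6, while m - 2 = -6 — extraneous.

m = 9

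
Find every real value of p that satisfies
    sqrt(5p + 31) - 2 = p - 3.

Isolate the radical: sqrt(5p + 31) = p - 1.
Square both sides: 5p + 31 = (p - 1)^2.
Expand and rearrange: p^2 - 7p - 30 = 0.
Solving gives p = 10 or p = -3.
Check each candidate in the original equation:
  p = 10: sqrt(81) = 9, while p - 1 = 9 — valid.
  p = -3: sqrt(16) = 4, while p - 1 = -4 — extraneous.

p = 10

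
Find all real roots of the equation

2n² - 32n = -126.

Bring every term to one side: 2n² - 32n + 126 = 0.
Factor: 2(n - 7)(n - 9) = 0.
So n = 7 or n = 9.

n = 7 or n = 9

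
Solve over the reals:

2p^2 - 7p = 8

p = -0.9075 or p = 4.4075

Rearrange to standard form: 2p^2 - 7p - 8 = 0.
Discriminant: (-7)^2 - 4*2*(-8) = 113.
Quadratic formula: p = (7 +/- sqrt(113)) / 4.
So p = 7/4 + sqrt(113)/4 ~= 4.4075 or p = 7/4 - sqrt(113)/4 ~= -0.9075.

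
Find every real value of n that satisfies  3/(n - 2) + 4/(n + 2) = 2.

n = -0.7122 or n = 4.2122

Multiply both sides by (n - 2)(n + 2):
3(n + 2) + 4(n - 2) = 2(n - 2)(n + 2).
Expand and collect terms: 2n^2 - 7n - 6 = 0.
By the quadratic formula, n = (7 +/- sqrt(97)) / 4, so n ~= 4.2122 or n ~= -0.7122.
Neither value makes a denominator zero (n != 2, n != -2), so both are valid.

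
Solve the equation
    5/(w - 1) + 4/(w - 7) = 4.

Multiply both sides by (w - 1)(w - 7):
5(w - 7) + 4(w - 1) = 4(w - 1)(w - 7).
Expand and collect terms: 4w² - 41w + 67 = 0.
By the quadratic formula, w = (41 ± √609) / 8, so w ≈ 8.2097 or w ≈ 2.0403.
Neither value makes a denominator zero (w ≠ 1, w ≠ 7), so both are valid.

w = 2.0403 or w = 8.2097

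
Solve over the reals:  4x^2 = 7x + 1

Rearrange to standard form: 4x^2 - 7x - 1 = 0.
Discriminant: (-7)^2 - 4*4*(-1) = 65.
Quadratic formula: x = (7 +/- sqrt(65)) / 8.
So x = 7/8 + sqrt(65)/8 ~= 1.8828 or x = 7/8 - sqrt(65)/8 ~= -0.1328.

x = -0.1328 or x = 1.8828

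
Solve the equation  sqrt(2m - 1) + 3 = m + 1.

Isolate the radical: sqrt(2m - 1) = m - 2.
Square both sides: 2m - 1 = (m - 2)^2.
Expand and rearrange: m^2 - 6m + 5 = 0.
Solving gives m = 5 or m = 1.
Check each candidate in the original equation:
  m = 5: sqrt(9) = 3, while m - 2 = 3 — valid.
  m = 1: sqrt(1) = 1, while m - 2 = -1 — extraneous.

m = 5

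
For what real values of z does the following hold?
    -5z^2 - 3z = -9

Rearrange to standard form: -5z^2 - 3z + 9 = 0.
Discriminant: (-3)^2 - 4*(-5)*9 = 189.
Quadratic formula: z = (3 +/- sqrt(189)) / (-10).
So z = -3*sqrt(21)/10 - 3/10 ~= -1.6748 or z = -3/10 + 3*sqrt(21)/10 ~= 1.0748.

z = -1.6748 or z = 1.0748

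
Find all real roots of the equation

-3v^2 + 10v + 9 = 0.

Discriminant: (10)^2 - 4*(-3)*9 = 208.
Quadratic formula: v = (-10 +/- sqrt(208)) / (-6).
So v = 5/3 - 2*sqrt(13)/3 ~= -0.737 or v = 5/3 + 2*sqrt(13)/3 ~= 4.0704.

v = -0.737 or v = 4.0704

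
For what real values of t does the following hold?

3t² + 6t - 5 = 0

Discriminant: (6)² − 4·3·(-5) = 96.
Quadratic formula: t = (-6 ± √96) / 6.
So t = -1 + 2·√(6)/3 ≈ 0.633 or t = -2·√(6)/3 - 1 ≈ -2.633.

t = -2.633 or t = 0.633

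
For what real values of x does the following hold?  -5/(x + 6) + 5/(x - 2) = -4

Multiply both sides by (x + 6)(x - 2):
-5(x - 2) + 5(x + 6) = -4(x + 6)(x - 2).
Expand and collect terms: -4x² - 16x + 8 = 0.
By the quadratic formula, x = (16 ± √384) / -8, so x ≈ -4.4495 or x ≈ 0.4495.
Neither value makes a denominator zero (x ≠ -6, x ≠ 2), so both are valid.

x = -4.4495 or x = 0.4495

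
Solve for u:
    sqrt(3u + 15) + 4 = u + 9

Isolate the radical: sqrt(3u + 15) = u + 5.
Square both sides: 3u + 15 = (u + 5)^2.
Expand and rearrange: u^2 + 7u + 10 = 0.
Solving gives u = -2 or u = -5.
Check each candidate in the original equation:
  u = -2: sqrt(9) = 3, while u + 5 = 3 — valid.
  u = -5: sqrt(0) = 0, while u + 5 = 0 — valid.

u = -5 or u = -2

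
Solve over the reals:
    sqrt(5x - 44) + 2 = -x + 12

Isolate the radical: sqrt(5x - 44) = -x + 10.
Square both sides: 5x - 44 = (-x + 10)^2.
Expand and rearrange: x^2 - 25x + 144 = 0.
Solving gives x = 16 or x = 9.
Check each candidate in the original equation:
  x = 16: sqrt(36) = 6, while -x + 10 = -6 — extraneous.
  x = 9: sqrt(1) = 1, while -x + 10 = 1 — valid.

x = 9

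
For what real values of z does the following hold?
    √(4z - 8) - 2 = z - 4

z = 2 or z = 6

Isolate the radical: √(4z - 8) = z - 2.
Square both sides: 4z - 8 = (z - 2)².
Expand and rearrange: z² - 8z + 12 = 0.
Solving gives z = 6 or z = 2.
Check each candidate in the original equation:
  z = 6: √(16) = 4, while z - 2 = 4 — valid.
  z = 2: √(0) = 0, while z - 2 = 0 — valid.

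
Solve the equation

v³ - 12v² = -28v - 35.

v = -0.8875 or v = 5 or v = 7.8875

Rearrange: v³ - 12v² + 28v + 35 = 0.
Possible rational roots are divisors of 35. Testing v = 5 gives 0, so (v - 5) is a factor.
Divide: v³ - 12v² + 28v + 35 = (v - 5)(v² - 7v - 7).
Apply the quadratic formula to v² - 7v - 7 = 0: v = (7 ± √77)/2, i.e. v ≈ 7.8875 or v ≈ -0.8875.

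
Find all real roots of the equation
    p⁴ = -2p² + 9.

Let u = p². The equation becomes u² + 2u - 9 = 0.
By the quadratic formula, u = -1 + √(10) or u = -√(10) - 1.
p² = -1 + √(10) gives p = ±√(-1 + √(10)) ≈ ±1.4705.
p² = -√(10) - 1 < 0 has no real solution.

p = -1.4705 or p = 1.4705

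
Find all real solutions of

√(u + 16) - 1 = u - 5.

u = 9

Isolate the radical: √(u + 16) = u - 4.
Square both sides: u + 16 = (u - 4)².
Expand and rearrange: u² - 9u = 0.
Solving gives u = 9 or u = 0.
Check each candidate in the original equation:
  u = 9: √(25) = 5, while u - 4 = 5 — valid.
  u = 0: √(16) = 4, while u - 4 = -4 — extraneous.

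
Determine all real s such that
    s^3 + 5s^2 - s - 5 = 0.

Possible rational roots are divisors of -5. Testing s = 1 gives 0, so (s - 1) is a factor.
Divide: s^3 + 5s^2 - s - 5 = (s - 1)(s^2 + 6s + 5).
Factor the quadratic: s = -1 or s = -5.

s = -5 or s = -1 or s = 1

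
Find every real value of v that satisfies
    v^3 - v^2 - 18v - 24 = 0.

Possible rational roots are divisors of -24. Testing v = -2 gives 0, so (v + 2) is a factor.
Divide: v^3 - v^2 - 18v - 24 = (v + 2)(v^2 - 3v - 12).
Apply the quadratic formula to v^2 - 3v - 12 = 0: v = (3 +/- sqrt(57))/2, i.e. v ~= 5.2749 or v ~= -2.2749.

v = -2.2749 or v = -2 or v = 5.2749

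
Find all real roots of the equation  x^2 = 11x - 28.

Bring every term to one side: x^2 - 11x + 28 = 0.
Factor: (x - 4)(x - 7) = 0.
So x = 4 or x = 7.

x = 4 or x = 7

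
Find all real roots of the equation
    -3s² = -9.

Rearrange to standard form: -3s² + 9 = 0.
Discriminant: (0)² − 4·(-3)·9 = 108.
Quadratic formula: s = (0 ± √108) / (-6).
So s = -√(3) ≈ -1.7321 or s = √(3) ≈ 1.7321.

s = -1.7321 or s = 1.7321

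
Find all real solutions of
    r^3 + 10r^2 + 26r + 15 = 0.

r = -6.1926 or r = -3 or r = -0.8074

Possible rational roots are divisors of 15. Testing r = -3 gives 0, so (r + 3) is a factor.
Divide: r^3 + 10r^2 + 26r + 15 = (r + 3)(r^2 + 7r + 5).
Apply the quadratic formula to r^2 + 7r + 5 = 0: r = (-7 +/- sqrt(29))/2, i.e. r ~= -0.8074 or r ~= -6.1926.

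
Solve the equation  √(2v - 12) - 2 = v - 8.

v = 6 or v = 8

Isolate the radical: √(2v - 12) = v - 6.
Square both sides: 2v - 12 = (v - 6)².
Expand and rearrange: v² - 14v + 48 = 0.
Solving gives v = 8 or v = 6.
Check each candidate in the original equation:
  v = 8: √(4) = 2, while v - 6 = 2 — valid.
  v = 6: √(0) = 0, while v - 6 = 0 — valid.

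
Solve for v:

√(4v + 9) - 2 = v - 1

Isolate the radical: √(4v + 9) = v + 1.
Square both sides: 4v + 9 = (v + 1)².
Expand and rearrange: v² - 2v - 8 = 0.
Solving gives v = 4 or v = -2.
Check each candidate in the original equation:
  v = 4: √(25) = 5, while v + 1 = 5 — valid.
  v = -2: √(1) = 1, while v + 1 = -1 — extraneous.

v = 4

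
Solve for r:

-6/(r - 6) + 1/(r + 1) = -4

Multiply both sides by (r - 6)(r + 1):
-6(r + 1) + (r - 6) = -4(r - 6)(r + 1).
Expand and collect terms: -4r² + 25r + 36 = 0.
By the quadratic formula, r = (-25 ± √1201) / -8, so r ≈ -1.2069 or r ≈ 7.4569.
Neither value makes a denominator zero (r ≠ 6, r ≠ -1), so both are valid.

r = -1.2069 or r = 7.4569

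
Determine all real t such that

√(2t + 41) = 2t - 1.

Square both sides: 2t + 41 = (2t - 1)².
Expand and rearrange: 4t² - 6t - 40 = 0.
Solving gives t = 4 or t = -2.5.
Check each candidate in the original equation:
  t = 4: √(49) = 7, while 2t - 1 = 7 — valid.
  t = -2.5: √(36) = 6, while 2t - 1 = -6 — extraneous.

t = 4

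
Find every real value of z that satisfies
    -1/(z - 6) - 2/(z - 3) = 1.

z = 0.5505 or z = 5.4495

Multiply both sides by (z - 6)(z - 3):
-(z - 3) - 2(z - 6) = (z - 6)(z - 3).
Expand and collect terms: z² - 6z + 3 = 0.
By the quadratic formula, z = (6 ± √24) / 2, so z ≈ 5.4495 or z ≈ 0.5505.
Neither value makes a denominator zero (z ≠ 6, z ≠ 3), so both are valid.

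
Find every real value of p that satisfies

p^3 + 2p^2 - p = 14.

p = 2

Rearrange: p^3 + 2p^2 - p - 14 = 0.
Possible rational roots are divisors of -14. Testing p = 2 gives 0, so (p - 2) is a factor.
Divide: p^3 + 2p^2 - p - 14 = (p - 2)(p^2 + 4p + 7).
The quadratic p^2 + 4p + 7 has discriminant -12 < 0, so no further real roots.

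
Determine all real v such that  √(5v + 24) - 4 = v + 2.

v = -4 or v = -3

Isolate the radical: √(5v + 24) = v + 6.
Square both sides: 5v + 24 = (v + 6)².
Expand and rearrange: v² + 7v + 12 = 0.
Solving gives v = -3 or v = -4.
Check each candidate in the original equation:
  v = -3: √(9) = 3, while v + 6 = 3 — valid.
  v = -4: √(4) = 2, while v + 6 = 2 — valid.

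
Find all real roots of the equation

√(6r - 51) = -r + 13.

Square both sides: 6r - 51 = (-r + 13)².
Expand and rearrange: r² - 32r + 220 = 0.
Solving gives r = 22 or r = 10.
Check each candidate in the original equation:
  r = 22: √(81) = 9, while -r + 13 = -9 — extraneous.
  r = 10: √(9) = 3, while -r + 13 = 3 — valid.

r = 10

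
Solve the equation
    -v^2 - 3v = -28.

Bring every term to one side: -v^2 - 3v + 28 = 0.
Factor: -1(v - 4)(v + 7) = 0.
So v = 4 or v = -7.

v = -7 or v = 4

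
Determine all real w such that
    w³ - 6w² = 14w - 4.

w = -2 or w = 0.2583 or w = 7.7417

Rearrange: w³ - 6w² - 14w + 4 = 0.
Possible rational roots are divisors of 4. Testing w = -2 gives 0, so (w + 2) is a factor.
Divide: w³ - 6w² - 14w + 4 = (w + 2)(w² - 8w + 2).
Apply the quadratic formula to w² - 8w + 2 = 0: w = (8 ± √56)/2, i.e. w ≈ 7.7417 or w ≈ 0.2583.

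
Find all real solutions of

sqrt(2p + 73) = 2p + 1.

Square both sides: 2p + 73 = (2p + 1)^2.
Expand and rearrange: 4p^2 + 2p - 72 = 0.
Solving gives p = 4 or p = -4.5.
Check each candidate in the original equation:
  p = 4: sqrt(81) = 9, while 2p + 1 = 9 — valid.
  p = -4.5: sqrt(64) = 8, while 2p + 1 = -8 — extraneous.

p = 4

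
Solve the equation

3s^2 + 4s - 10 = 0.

Discriminant: (4)^2 - 4*3*(-10) = 136.
Quadratic formula: s = (-4 +/- sqrt(136)) / 6.
So s = -2/3 + sqrt(34)/3 ~= 1.277 or s = -sqrt(34)/3 - 2/3 ~= -2.6103.

s = -2.6103 or s = 1.277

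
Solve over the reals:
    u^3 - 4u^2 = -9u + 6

u = 1

Rearrange: u^3 - 4u^2 + 9u - 6 = 0.
Possible rational roots are divisors of -6. Testing u = 1 gives 0, so (u - 1) is a factor.
Divide: u^3 - 4u^2 + 9u - 6 = (u - 1)(u^2 - 3u + 6).
The quadratic u^2 - 3u + 6 has discriminant -15 < 0, so no further real roots.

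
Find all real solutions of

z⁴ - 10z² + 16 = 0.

z = -2.8284 or z = -1.4142 or z = 1.4142 or z = 2.8284

Let u = z². The equation becomes u² - 10u + 16 = 0.
Factor: (u - 8)(u - 2) = 0, so u = 8 or u = 2.
z² = 8 gives z = ±2·√(2) ≈ ±2.8284.
z² = 2 gives z = ±√(2) ≈ ±1.4142.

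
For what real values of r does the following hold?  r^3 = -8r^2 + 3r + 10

Rearrange: r^3 + 8r^2 - 3r - 10 = 0.
Possible rational roots are divisors of -10. Testing r = -1 gives 0, so (r + 1) is a factor.
Divide: r^3 + 8r^2 - 3r - 10 = (r + 1)(r^2 + 7r - 10).
Apply the quadratic formula to r^2 + 7r - 10 = 0: r = (-7 +/- sqrt(89))/2, i.e. r ~= 1.217 or r ~= -8.217.

r = -8.217 or r = -1 or r = 1.217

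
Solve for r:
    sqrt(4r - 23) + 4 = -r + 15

Isolate the radical: sqrt(4r - 23) = -r + 11.
Square both sides: 4r - 23 = (-r + 11)^2.
Expand and rearrange: r^2 - 26r + 144 = 0.
Solving gives r = 18 or r = 8.
Check each candidate in the original equation:
  r = 18: sqrt(49) = 7, while -r + 11 = -7 — extraneous.
  r = 8: sqrt(9) = 3, while -r + 11 = 3 — valid.

r = 8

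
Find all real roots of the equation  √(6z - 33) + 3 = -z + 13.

Isolate the radical: √(6z - 33) = -z + 10.
Square both sides: 6z - 33 = (-z + 10)².
Expand and rearrange: z² - 26z + 133 = 0.
Solving gives z = 19 or z = 7.
Check each candidate in the original equation:
  z = 19: √(81) = 9, while -z + 10 = -9 — extraneous.
  z = 7: √(9) = 3, while -z + 10 = 3 — valid.

z = 7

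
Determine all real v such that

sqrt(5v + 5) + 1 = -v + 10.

Isolate the radical: sqrt(5v + 5) = -v + 9.
Square both sides: 5v + 5 = (-v + 9)^2.
Expand and rearrange: v^2 - 23v + 76 = 0.
Solving gives v = 19 or v = 4.
Check each candidate in the original equation:
  v = 19: sqrt(100) = 10, while -v + 9 = -10 — extraneous.
  v = 4: sqrt(25) = 5, while -v + 9 = 5 — valid.

v = 4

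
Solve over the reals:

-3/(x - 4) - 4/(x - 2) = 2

Multiply both sides by (x - 4)(x - 2):
-3(x - 2) - 4(x - 4) = 2(x - 4)(x - 2).
Expand and collect terms: 2x² - 5x - 6 = 0.
By the quadratic formula, x = (5 ± √73) / 4, so x ≈ 3.386 or x ≈ -0.886.
Neither value makes a denominator zero (x ≠ 4, x ≠ 2), so both are valid.

x = -0.886 or x = 3.386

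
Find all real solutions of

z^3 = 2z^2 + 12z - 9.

z = -3 or z = 0.6972 or z = 4.3028

Rearrange: z^3 - 2z^2 - 12z + 9 = 0.
Possible rational roots are divisors of 9. Testing z = -3 gives 0, so (z + 3) is a factor.
Divide: z^3 - 2z^2 - 12z + 9 = (z + 3)(z^2 - 5z + 3).
Apply the quadratic formula to z^2 - 5z + 3 = 0: z = (5 +/- sqrt(13))/2, i.e. z ~= 4.3028 or z ~= 0.6972.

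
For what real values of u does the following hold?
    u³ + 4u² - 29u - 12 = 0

u = -7.6056 or u = -0.3944 or u = 4

Possible rational roots are divisors of -12. Testing u = 4 gives 0, so (u - 4) is a factor.
Divide: u³ + 4u² - 29u - 12 = (u - 4)(u² + 8u + 3).
Apply the quadratic formula to u² + 8u + 3 = 0: u = (-8 ± √52)/2, i.e. u ≈ -0.3944 or u ≈ -7.6056.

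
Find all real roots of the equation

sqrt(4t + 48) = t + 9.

t = -3

Square both sides: 4t + 48 = (t + 9)^2.
Expand and rearrange: t^2 + 14t + 33 = 0.
Solving gives t = -3 or t = -11.
Check each candidate in the original equation:
  t = -3: sqrt(36) = 6, while t + 9 = 6 — valid.
  t = -11: sqrt(4) = 2, while t + 9 = -2 — extraneous.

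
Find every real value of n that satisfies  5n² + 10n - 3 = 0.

n = -2.2649 or n = 0.2649

Discriminant: (10)² − 4·5·(-3) = 160.
Quadratic formula: n = (-10 ± √160) / 10.
So n = -1 + 2·√(10)/5 ≈ 0.2649 or n = -2·√(10)/5 - 1 ≈ -2.2649.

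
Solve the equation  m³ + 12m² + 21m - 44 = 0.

m = -9.1962 or m = -4 or m = 1.1962

Possible rational roots are divisors of -44. Testing m = -4 gives 0, so (m + 4) is a factor.
Divide: m³ + 12m² + 21m - 44 = (m + 4)(m² + 8m - 11).
Apply the quadratic formula to m² + 8m - 11 = 0: m = (-8 ± √108)/2, i.e. m ≈ 1.1962 or m ≈ -9.1962.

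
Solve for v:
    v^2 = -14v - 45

Bring every term to one side: v^2 + 14v + 45 = 0.
Factor: (v + 5)(v + 9) = 0.
So v = -5 or v = -9.

v = -9 or v = -5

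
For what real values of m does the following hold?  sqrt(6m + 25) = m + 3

Square both sides: 6m + 25 = (m + 3)^2.
Expand and rearrange: m^2 - 16 = 0.
Solving gives m = 4 or m = -4.
Check each candidate in the original equation:
  m = 4: sqrt(49) = 7, while m + 3 = 7 — valid.
  m = -4: sqrt(1) = 1, while m + 3 = -1 — extraneous.

m = 4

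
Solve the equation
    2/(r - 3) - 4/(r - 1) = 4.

Multiply both sides by (r - 3)(r - 1):
2(r - 1) - 4(r - 3) = 4(r - 3)(r - 1).
Expand and collect terms: 4r^2 - 14r + 2 = 0.
By the quadratic formula, r = (14 +/- sqrt(164)) / 8, so r ~= 3.3508 or r ~= 0.1492.
Neither value makes a denominator zero (r != 3, r != 1), so both are valid.

r = 0.1492 or r = 3.3508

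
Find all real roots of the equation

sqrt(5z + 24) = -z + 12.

Square both sides: 5z + 24 = (-z + 12)^2.
Expand and rearrange: z^2 - 29z + 120 = 0.
Solving gives z = 24 or z = 5.
Check each candidate in the original equation:
  z = 24: sqrt(144) = 12, while -z + 12 = -12 — extraneous.
  z = 5: sqrt(49) = 7, while -z + 12 = 7 — valid.

z = 5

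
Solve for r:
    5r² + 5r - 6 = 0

r = -1.7042 or r = 0.7042

Discriminant: (5)² − 4·5·(-6) = 145.
Quadratic formula: r = (-5 ± √145) / 10.
So r = -1/2 + √(145)/10 ≈ 0.7042 or r = -√(145)/10 - 1/2 ≈ -1.7042.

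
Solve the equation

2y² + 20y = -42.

y = -7 or y = -3

Bring every term to one side: 2y² + 20y + 42 = 0.
Factor: 2(y + 3)(y + 7) = 0.
So y = -3 or y = -7.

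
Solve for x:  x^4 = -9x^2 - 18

No real solutions.

Let u = x^2. The equation becomes u^2 + 9u + 18 = 0.
Factor: (u + 3)(u + 6) = 0, so u = -3 or u = -6.
x^2 = -3 < 0 has no real solution.
x^2 = -6 < 0 has no real solution.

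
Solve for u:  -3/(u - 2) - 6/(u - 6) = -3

Multiply both sides by (u - 2)(u - 6):
-3(u - 6) - 6(u - 2) = -3(u - 2)(u - 6).
Expand and collect terms: -3u² + 33u - 66 = 0.
By the quadratic formula, u = (-33 ± √297) / -6, so u ≈ 2.6277 or u ≈ 8.3723.
Neither value makes a denominator zero (u ≠ 2, u ≠ 6), so both are valid.

u = 2.6277 or u = 8.3723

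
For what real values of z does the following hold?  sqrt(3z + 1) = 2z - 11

z = 8

Square both sides: 3z + 1 = (2z - 11)^2.
Expand and rearrange: 4z^2 - 47z + 120 = 0.
Solving gives z = 8 or z = 3.75.
Check each candidate in the original equation:
  z = 8: sqrt(25) = 5, while 2z - 11 = 5 — valid.
  z = 3.75: sqrt(12.25) = 3.5, while 2z - 11 = -3.5 — extraneous.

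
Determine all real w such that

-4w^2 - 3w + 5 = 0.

w = -1.5542 or w = 0.8042

Discriminant: (-3)^2 - 4*(-4)*5 = 89.
Quadratic formula: w = (3 +/- sqrt(89)) / (-8).
So w = -sqrt(89)/8 - 3/8 ~= -1.5542 or w = -3/8 + sqrt(89)/8 ~= 0.8042.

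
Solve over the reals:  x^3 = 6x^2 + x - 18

x = -1.6056 or x = 2 or x = 5.6056

Rearrange: x^3 - 6x^2 - x + 18 = 0.
Possible rational roots are divisors of 18. Testing x = 2 gives 0, so (x - 2) is a factor.
Divide: x^3 - 6x^2 - x + 18 = (x - 2)(x^2 - 4x - 9).
Apply the quadratic formula to x^2 - 4x - 9 = 0: x = (4 +/- sqrt(52))/2, i.e. x ~= 5.6056 or x ~= -1.6056.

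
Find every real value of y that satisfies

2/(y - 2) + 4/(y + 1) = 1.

y = 0.6277 or y = 6.3723

Multiply both sides by (y - 2)(y + 1):
2(y + 1) + 4(y - 2) = (y - 2)(y + 1).
Expand and collect terms: y² - 7y + 4 = 0.
By the quadratic formula, y = (7 ± √33) / 2, so y ≈ 6.3723 or y ≈ 0.6277.
Neither value makes a denominator zero (y ≠ 2, y ≠ -1), so both are valid.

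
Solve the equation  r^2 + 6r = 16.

r = -8 or r = 2

Bring every term to one side: r^2 + 6r - 16 = 0.
Factor: (r - 2)(r + 8) = 0.
So r = 2 or r = -8.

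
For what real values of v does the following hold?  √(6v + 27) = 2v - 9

v = 9

Square both sides: 6v + 27 = (2v - 9)².
Expand and rearrange: 4v² - 42v + 54 = 0.
Solving gives v = 9 or v = 1.5.
Check each candidate in the original equation:
  v = 9: √(81) = 9, while 2v - 9 = 9 — valid.
  v = 1.5: √(36) = 6, while 2v - 9 = -6 — extraneous.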